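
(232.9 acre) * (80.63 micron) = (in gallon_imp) 1.672e+04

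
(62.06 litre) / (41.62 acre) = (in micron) 0.3685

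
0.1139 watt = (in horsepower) 0.0001527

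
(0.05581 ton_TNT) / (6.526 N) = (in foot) 1.174e+08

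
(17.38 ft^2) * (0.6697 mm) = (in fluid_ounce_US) 36.56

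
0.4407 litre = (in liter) 0.4407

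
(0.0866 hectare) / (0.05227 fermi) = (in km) 1.657e+16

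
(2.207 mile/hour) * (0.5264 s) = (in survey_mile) 0.0003227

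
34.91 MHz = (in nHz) 3.491e+16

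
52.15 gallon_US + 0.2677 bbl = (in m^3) 0.24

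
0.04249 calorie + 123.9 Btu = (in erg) 1.307e+12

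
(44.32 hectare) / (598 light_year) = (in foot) 2.57e-13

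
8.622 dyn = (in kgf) 8.792e-06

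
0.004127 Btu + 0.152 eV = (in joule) 4.354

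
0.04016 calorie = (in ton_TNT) 4.016e-11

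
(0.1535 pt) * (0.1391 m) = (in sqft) 8.108e-05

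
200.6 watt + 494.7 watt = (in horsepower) 0.9324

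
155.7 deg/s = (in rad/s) 2.717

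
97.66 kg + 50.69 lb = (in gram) 1.207e+05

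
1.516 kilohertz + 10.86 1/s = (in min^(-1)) 9.161e+04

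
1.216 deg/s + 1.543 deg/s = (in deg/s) 2.759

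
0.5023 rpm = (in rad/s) 0.0526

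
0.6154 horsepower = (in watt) 458.9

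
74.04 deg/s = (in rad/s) 1.292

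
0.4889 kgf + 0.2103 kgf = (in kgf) 0.6992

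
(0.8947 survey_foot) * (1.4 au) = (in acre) 1.411e+07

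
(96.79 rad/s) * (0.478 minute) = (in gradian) 1.767e+05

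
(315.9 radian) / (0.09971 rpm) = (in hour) 8.404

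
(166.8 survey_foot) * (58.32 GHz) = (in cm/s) 2.965e+14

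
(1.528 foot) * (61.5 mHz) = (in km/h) 0.1031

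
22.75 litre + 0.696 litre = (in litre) 23.45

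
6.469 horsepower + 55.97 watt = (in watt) 4880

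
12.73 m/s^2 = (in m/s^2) 12.73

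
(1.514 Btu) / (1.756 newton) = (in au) 6.081e-09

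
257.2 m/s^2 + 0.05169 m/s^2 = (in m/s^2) 257.3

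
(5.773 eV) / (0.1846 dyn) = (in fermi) 501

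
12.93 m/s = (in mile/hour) 28.92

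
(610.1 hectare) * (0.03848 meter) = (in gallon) 6.202e+07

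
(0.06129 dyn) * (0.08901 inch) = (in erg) 0.01386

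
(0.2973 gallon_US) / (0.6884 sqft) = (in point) 49.88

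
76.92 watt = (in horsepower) 0.1032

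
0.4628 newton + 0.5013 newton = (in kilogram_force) 0.09831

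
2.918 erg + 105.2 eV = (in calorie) 6.974e-08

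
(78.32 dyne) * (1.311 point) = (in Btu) 3.433e-10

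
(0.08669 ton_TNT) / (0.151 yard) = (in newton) 2.627e+09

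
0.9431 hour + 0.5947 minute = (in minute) 57.18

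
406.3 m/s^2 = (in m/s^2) 406.3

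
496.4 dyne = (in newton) 0.004964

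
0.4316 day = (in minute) 621.5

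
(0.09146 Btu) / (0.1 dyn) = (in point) 2.735e+11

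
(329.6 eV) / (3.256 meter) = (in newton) 1.622e-17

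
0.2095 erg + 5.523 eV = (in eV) 1.308e+11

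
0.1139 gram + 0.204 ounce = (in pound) 0.013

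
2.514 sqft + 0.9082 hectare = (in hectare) 0.9082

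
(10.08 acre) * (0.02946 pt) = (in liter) 423.9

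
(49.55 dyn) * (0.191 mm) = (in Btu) 8.97e-11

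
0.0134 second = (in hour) 3.722e-06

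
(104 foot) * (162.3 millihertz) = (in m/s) 5.145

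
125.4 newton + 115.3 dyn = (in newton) 125.4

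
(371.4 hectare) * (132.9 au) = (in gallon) 1.951e+22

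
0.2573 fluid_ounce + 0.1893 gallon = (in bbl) 0.004555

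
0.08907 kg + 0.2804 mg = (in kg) 0.08907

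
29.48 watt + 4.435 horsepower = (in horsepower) 4.475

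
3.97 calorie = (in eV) 1.037e+20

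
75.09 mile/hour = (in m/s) 33.57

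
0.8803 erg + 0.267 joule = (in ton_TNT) 6.381e-11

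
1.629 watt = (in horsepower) 0.002185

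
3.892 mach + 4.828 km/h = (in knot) 2579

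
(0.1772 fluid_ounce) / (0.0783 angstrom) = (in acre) 165.4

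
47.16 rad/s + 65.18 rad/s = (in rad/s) 112.3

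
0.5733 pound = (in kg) 0.26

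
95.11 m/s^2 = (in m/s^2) 95.11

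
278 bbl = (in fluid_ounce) 1.495e+06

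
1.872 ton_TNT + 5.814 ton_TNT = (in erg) 3.216e+17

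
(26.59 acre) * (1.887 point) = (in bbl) 450.6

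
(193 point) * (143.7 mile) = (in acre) 3.891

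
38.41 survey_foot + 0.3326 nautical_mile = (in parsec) 2.034e-14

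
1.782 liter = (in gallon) 0.4708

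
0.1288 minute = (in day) 8.944e-05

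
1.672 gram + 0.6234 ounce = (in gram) 19.35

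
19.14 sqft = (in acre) 0.0004394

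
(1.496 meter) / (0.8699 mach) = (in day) 5.846e-08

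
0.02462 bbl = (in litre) 3.914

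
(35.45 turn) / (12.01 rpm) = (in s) 177.1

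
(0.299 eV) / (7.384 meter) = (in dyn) 6.488e-16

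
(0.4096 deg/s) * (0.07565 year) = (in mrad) 1.706e+07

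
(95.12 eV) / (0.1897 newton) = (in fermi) 0.08034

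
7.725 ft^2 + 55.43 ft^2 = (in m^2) 5.867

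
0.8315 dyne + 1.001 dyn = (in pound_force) 4.12e-06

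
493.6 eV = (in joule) 7.908e-17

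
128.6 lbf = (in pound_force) 128.6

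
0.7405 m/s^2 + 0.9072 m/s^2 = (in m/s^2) 1.648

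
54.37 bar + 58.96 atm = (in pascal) 1.141e+07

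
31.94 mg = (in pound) 7.042e-05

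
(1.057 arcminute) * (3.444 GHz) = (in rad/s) 1.059e+06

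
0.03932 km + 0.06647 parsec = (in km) 2.051e+12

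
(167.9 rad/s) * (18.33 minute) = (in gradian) 1.176e+07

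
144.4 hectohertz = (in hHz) 144.4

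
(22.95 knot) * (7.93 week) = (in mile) 3.518e+04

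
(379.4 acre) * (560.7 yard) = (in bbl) 4.951e+09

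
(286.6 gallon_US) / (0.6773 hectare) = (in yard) 0.0001752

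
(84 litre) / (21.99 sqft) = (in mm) 41.12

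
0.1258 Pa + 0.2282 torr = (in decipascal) 305.5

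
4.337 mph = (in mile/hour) 4.337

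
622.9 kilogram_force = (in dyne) 6.109e+08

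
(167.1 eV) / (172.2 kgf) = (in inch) 6.242e-19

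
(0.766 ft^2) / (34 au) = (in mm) 1.399e-11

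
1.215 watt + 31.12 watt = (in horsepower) 0.04336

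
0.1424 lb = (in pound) 0.1424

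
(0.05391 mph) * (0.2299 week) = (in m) 3351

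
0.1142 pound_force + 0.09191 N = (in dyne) 5.999e+04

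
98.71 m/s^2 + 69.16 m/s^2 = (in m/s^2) 167.9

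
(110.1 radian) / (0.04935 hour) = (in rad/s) 0.6197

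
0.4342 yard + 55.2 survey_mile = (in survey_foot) 2.915e+05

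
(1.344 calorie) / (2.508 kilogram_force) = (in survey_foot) 0.7501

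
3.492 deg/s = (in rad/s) 0.06095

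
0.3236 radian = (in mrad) 323.6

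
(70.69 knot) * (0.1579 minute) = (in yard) 376.8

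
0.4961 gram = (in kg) 0.0004961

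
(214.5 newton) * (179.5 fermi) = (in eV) 2.403e+08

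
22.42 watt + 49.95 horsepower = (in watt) 3.727e+04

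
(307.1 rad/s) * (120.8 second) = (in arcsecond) 7.652e+09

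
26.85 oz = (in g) 761.2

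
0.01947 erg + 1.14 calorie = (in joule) 4.77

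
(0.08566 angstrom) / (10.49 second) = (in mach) 2.398e-15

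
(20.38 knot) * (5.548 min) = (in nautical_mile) 1.884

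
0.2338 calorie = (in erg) 9.782e+06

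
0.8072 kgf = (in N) 7.916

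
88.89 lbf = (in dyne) 3.954e+07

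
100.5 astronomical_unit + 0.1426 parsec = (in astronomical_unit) 2.951e+04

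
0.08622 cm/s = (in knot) 0.001676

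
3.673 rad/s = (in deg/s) 210.4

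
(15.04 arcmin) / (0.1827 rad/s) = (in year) 7.593e-10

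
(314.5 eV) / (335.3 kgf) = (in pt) 4.344e-17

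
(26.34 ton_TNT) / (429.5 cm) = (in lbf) 5.768e+09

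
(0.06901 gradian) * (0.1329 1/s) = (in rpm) 0.001376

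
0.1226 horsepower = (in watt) 91.42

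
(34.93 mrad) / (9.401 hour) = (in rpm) 9.856e-06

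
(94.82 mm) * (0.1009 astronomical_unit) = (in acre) 3.537e+05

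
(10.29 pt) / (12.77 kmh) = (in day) 1.184e-08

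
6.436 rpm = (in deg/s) 38.62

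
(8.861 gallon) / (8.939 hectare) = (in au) 2.508e-18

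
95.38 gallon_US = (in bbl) 2.271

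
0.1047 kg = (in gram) 104.7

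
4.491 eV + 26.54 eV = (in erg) 4.972e-11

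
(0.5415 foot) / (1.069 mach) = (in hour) 1.26e-07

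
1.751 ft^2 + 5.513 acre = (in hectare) 2.231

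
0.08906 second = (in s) 0.08906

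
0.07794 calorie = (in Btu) 0.0003091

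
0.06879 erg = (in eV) 4.294e+10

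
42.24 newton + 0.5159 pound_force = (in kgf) 4.541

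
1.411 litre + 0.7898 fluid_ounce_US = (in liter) 1.434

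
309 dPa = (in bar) 0.000309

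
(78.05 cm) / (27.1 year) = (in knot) 1.775e-09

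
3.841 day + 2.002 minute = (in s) 3.32e+05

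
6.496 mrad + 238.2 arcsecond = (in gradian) 0.4871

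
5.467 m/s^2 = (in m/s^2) 5.467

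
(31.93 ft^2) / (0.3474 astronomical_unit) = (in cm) 5.708e-09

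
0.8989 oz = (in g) 25.48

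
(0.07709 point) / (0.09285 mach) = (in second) 8.602e-07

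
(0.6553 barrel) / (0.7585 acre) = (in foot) 0.0001114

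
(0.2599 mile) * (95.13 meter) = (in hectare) 3.979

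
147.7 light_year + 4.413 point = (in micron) 1.397e+24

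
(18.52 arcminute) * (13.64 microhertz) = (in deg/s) 4.21e-06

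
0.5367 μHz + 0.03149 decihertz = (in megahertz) 3.15e-09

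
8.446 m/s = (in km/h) 30.41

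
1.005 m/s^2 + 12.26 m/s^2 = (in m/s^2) 13.27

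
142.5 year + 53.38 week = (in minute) 7.544e+07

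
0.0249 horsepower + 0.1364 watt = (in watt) 18.7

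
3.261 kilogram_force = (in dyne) 3.198e+06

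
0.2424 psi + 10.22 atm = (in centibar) 1037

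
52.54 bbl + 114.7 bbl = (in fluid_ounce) 8.991e+05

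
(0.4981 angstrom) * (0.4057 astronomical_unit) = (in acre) 0.000747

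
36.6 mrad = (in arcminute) 125.8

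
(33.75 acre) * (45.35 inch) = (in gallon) 4.156e+07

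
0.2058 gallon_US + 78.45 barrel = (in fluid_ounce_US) 4.218e+05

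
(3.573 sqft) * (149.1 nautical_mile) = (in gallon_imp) 2.016e+07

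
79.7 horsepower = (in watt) 5.943e+04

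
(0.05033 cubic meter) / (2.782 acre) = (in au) 2.988e-17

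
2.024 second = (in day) 2.343e-05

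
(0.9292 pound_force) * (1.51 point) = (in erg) 2.202e+04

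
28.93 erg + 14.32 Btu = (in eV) 9.43e+22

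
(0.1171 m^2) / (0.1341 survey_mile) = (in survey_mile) 3.372e-07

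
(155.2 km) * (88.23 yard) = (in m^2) 1.252e+07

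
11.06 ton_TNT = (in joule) 4.628e+10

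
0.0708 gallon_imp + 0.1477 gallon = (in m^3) 0.000881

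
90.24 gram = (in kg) 0.09024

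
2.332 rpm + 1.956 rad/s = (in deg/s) 126.1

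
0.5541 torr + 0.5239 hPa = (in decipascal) 1263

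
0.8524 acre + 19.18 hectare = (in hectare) 19.52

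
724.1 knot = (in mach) 1.094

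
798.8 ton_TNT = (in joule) 3.342e+12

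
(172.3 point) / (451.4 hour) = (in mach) 1.099e-10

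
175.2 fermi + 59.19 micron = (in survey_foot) 0.0001942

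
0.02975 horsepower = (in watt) 22.18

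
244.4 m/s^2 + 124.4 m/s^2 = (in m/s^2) 368.8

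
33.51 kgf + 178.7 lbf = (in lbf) 252.6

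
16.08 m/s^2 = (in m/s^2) 16.08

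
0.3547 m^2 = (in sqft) 3.818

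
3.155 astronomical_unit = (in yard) 5.162e+11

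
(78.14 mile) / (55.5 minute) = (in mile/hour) 84.48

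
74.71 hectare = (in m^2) 7.471e+05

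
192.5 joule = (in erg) 1.925e+09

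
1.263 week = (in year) 0.02422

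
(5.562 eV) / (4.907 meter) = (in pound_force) 4.083e-20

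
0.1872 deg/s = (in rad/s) 0.003267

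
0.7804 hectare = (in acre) 1.928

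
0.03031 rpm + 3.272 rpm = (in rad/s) 0.3458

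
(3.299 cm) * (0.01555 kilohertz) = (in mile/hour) 1.148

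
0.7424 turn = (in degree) 267.3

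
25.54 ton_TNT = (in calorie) 2.554e+10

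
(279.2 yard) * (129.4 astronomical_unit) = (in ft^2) 5.32e+16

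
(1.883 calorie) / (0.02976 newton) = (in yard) 289.5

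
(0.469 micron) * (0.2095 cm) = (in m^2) 9.826e-10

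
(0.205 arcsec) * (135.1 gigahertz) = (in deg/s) 7.693e+06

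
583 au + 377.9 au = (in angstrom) 1.437e+24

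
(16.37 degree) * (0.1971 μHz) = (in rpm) 5.378e-07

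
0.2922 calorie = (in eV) 7.631e+18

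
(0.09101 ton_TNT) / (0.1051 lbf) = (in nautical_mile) 4.398e+05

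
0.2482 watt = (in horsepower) 0.0003328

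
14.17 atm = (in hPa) 1.436e+04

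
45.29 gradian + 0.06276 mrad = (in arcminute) 2446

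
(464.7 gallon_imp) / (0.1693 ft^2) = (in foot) 440.7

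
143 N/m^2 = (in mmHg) 1.073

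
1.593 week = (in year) 0.03055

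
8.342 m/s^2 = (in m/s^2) 8.342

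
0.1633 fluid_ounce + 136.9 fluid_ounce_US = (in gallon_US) 1.071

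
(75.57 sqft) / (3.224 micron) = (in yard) 2.381e+06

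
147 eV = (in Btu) 2.232e-20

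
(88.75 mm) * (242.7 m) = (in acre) 0.005323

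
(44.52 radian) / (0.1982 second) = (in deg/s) 1.287e+04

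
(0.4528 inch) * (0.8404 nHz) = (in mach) 2.839e-14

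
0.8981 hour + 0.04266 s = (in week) 0.005346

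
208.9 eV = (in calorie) 7.999e-18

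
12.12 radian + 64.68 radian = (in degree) 4400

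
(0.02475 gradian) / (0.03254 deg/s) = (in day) 7.923e-06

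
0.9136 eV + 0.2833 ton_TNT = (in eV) 7.398e+27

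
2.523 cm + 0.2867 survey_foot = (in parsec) 3.65e-18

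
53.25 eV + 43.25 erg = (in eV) 2.699e+13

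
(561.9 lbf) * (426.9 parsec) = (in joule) 3.292e+22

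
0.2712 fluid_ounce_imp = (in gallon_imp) 0.001695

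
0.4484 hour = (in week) 0.002669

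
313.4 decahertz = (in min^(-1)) 1.88e+05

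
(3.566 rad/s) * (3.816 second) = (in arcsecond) 2.807e+06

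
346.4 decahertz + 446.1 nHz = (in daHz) 346.4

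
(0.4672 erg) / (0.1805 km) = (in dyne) 2.588e-05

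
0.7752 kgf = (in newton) 7.602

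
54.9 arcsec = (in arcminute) 0.915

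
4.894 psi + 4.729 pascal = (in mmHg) 253.1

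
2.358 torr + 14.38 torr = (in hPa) 22.32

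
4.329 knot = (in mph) 4.982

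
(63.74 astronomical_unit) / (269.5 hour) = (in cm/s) 9.828e+08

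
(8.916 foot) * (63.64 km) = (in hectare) 17.29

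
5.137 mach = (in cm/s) 1.749e+05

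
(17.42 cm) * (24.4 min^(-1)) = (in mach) 0.0002081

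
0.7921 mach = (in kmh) 971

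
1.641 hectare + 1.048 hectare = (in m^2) 2.689e+04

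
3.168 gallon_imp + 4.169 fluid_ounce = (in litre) 14.53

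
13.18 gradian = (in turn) 0.03295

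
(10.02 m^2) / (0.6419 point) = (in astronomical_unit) 2.958e-07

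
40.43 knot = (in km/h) 74.88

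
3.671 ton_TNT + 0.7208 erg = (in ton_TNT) 3.671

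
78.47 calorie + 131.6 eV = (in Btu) 0.3112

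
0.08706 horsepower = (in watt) 64.92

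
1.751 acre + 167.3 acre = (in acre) 169.1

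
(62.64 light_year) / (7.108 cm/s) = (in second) 8.337e+18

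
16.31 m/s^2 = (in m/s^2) 16.31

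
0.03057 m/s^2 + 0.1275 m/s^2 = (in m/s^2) 0.1581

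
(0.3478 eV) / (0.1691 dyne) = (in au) 2.203e-25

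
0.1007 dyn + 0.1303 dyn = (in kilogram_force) 2.356e-07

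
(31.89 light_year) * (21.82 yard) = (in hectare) 6.02e+14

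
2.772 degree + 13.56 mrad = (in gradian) 3.943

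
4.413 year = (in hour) 3.866e+04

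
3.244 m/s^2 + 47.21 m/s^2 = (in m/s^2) 50.45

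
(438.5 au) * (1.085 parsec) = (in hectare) 2.196e+26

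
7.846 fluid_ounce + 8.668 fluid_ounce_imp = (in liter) 0.4783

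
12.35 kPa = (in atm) 0.1219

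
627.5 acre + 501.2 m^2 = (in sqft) 2.734e+07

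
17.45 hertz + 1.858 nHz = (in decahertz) 1.745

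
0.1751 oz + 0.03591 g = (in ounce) 0.1764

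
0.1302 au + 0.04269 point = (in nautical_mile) 1.052e+07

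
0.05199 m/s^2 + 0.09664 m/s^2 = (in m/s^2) 0.1486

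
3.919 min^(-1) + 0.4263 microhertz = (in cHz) 6.532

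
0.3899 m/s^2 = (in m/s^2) 0.3899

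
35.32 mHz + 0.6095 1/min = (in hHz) 0.0004548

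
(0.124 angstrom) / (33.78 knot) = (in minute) 1.189e-14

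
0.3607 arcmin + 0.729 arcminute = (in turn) 5.045e-05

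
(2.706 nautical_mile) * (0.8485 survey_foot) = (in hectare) 0.1296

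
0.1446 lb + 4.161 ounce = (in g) 183.6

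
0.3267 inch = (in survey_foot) 0.02722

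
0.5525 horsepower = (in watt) 412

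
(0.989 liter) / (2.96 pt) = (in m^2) 0.9471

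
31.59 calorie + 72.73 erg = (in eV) 8.25e+20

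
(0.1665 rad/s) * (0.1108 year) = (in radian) 5.818e+05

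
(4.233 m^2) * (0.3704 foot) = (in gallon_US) 126.2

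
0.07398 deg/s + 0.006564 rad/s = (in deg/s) 0.4501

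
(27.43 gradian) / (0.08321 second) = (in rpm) 49.45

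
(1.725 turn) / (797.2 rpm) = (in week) 2.147e-07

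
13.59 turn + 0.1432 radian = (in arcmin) 2.94e+05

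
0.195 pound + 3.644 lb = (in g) 1741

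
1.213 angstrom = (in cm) 1.213e-08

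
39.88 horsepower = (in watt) 2.974e+04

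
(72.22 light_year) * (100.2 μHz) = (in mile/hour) 1.531e+14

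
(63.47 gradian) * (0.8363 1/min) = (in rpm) 0.1327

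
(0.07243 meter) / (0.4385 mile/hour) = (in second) 0.3695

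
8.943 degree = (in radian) 0.1561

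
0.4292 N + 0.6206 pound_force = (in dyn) 3.19e+05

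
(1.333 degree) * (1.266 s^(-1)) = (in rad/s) 0.02945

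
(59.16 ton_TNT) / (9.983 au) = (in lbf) 0.03726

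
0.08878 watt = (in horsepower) 0.0001191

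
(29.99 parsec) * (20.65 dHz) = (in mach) 5.612e+15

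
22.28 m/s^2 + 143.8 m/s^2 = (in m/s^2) 166.1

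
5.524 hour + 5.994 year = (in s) 1.89e+08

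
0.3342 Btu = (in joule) 352.6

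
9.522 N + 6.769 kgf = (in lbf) 17.06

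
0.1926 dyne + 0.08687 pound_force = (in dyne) 3.864e+04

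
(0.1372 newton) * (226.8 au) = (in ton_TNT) 1113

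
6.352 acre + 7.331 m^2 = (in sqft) 2.768e+05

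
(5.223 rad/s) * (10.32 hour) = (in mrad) 1.94e+08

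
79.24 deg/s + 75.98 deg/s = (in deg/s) 155.2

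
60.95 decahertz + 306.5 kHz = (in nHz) 3.071e+14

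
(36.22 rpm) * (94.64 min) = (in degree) 1.234e+06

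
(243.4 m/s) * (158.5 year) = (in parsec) 3.943e-05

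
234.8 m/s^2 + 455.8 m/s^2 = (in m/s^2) 690.6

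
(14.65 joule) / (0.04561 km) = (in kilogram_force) 0.03275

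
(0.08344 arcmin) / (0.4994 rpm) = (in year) 1.472e-11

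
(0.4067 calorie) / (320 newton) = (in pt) 15.07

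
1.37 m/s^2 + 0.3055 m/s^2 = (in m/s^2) 1.675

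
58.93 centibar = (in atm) 0.5816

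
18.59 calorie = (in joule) 77.78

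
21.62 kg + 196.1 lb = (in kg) 110.6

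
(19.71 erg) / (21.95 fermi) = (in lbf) 2.019e+07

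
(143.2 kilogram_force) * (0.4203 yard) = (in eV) 3.369e+21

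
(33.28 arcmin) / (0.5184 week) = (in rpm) 2.949e-07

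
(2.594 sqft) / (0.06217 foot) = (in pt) 3.605e+04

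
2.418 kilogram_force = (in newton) 23.71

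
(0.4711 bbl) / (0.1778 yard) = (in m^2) 0.4607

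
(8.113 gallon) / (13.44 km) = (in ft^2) 2.46e-05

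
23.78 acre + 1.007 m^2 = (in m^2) 9.624e+04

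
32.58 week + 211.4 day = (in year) 1.204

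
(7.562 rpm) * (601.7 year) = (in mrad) 1.503e+13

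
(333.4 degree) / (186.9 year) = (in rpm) 9.428e-09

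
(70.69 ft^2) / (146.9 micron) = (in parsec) 1.449e-12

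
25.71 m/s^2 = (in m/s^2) 25.71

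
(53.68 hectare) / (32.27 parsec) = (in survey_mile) 3.35e-16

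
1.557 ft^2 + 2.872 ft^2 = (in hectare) 4.115e-05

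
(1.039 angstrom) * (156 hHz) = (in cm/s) 0.0001621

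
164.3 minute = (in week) 0.0163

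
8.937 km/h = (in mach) 0.007291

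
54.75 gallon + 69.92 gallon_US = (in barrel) 2.968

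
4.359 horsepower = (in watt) 3251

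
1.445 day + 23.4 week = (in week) 23.61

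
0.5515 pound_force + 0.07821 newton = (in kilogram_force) 0.2581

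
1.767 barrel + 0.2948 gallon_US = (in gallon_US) 74.51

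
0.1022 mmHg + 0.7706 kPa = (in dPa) 7842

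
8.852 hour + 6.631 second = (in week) 0.0527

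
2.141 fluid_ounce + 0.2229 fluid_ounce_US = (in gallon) 0.01847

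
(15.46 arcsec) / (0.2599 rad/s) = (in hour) 8.011e-08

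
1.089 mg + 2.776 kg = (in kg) 2.776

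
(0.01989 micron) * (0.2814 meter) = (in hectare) 5.597e-13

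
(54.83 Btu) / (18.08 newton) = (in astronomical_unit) 2.139e-08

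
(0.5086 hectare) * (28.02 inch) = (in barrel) 2.277e+04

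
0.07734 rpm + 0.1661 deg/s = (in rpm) 0.105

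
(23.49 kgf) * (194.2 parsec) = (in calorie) 3.299e+20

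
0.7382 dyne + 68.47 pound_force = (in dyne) 3.046e+07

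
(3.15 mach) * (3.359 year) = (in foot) 3.728e+11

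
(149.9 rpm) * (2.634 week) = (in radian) 2.501e+07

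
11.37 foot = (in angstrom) 3.466e+10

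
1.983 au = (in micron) 2.967e+17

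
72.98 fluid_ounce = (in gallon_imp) 0.4748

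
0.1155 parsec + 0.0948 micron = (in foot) 1.169e+16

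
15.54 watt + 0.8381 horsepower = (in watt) 640.5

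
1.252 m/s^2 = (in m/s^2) 1.252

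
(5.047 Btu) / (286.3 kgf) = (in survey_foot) 6.222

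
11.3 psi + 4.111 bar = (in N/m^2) 4.89e+05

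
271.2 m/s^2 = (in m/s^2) 271.2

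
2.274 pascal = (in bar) 2.274e-05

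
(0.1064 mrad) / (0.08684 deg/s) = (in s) 0.0702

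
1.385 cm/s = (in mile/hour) 0.03098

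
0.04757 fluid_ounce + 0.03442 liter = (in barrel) 0.0002253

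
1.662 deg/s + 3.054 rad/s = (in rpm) 29.44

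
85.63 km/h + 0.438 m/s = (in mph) 54.19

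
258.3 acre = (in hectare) 104.5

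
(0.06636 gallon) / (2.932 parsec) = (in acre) 6.861e-25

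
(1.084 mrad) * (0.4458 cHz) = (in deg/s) 0.0002769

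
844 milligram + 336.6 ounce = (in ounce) 336.6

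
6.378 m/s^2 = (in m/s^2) 6.378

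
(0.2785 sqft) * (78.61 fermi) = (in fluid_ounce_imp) 7.158e-11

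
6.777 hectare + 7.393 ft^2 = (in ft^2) 7.295e+05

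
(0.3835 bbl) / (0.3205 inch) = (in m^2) 7.49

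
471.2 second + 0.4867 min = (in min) 8.34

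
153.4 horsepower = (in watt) 1.144e+05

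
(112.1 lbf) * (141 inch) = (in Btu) 1.693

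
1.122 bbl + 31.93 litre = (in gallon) 55.56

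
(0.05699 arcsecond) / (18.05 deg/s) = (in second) 8.77e-07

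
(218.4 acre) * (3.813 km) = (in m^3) 3.37e+09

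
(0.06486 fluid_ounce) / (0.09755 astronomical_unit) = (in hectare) 1.314e-20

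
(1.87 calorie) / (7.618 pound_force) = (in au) 1.543e-12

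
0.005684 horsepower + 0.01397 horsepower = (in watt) 14.66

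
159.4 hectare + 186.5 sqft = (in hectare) 159.4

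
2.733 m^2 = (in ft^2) 29.42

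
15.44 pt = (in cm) 0.5447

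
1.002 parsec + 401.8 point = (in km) 3.092e+13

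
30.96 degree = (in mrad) 540.4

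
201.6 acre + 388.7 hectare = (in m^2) 4.703e+06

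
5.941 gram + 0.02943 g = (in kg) 0.00597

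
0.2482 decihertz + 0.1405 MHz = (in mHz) 1.405e+08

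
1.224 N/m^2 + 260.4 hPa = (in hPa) 260.4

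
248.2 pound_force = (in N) 1104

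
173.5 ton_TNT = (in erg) 7.259e+18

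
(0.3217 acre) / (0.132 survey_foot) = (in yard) 3.539e+04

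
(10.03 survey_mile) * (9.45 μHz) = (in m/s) 0.1525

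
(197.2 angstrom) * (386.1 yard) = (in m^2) 6.962e-06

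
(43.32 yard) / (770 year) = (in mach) 4.791e-12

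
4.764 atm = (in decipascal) 4.827e+06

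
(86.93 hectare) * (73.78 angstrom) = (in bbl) 0.04034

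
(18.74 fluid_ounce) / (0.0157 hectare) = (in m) 3.53e-06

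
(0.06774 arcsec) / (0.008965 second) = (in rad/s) 3.663e-05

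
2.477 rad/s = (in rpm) 23.65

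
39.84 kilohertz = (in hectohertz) 398.4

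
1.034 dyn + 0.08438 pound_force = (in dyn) 3.754e+04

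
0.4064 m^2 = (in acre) 0.0001004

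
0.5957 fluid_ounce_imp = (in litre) 0.01693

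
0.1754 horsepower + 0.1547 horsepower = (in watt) 246.2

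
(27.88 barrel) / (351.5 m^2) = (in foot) 0.04137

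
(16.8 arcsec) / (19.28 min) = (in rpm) 6.724e-07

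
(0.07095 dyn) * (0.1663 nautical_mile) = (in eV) 1.364e+15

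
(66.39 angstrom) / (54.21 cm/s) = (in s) 1.225e-08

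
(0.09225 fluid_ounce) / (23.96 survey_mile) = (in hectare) 7.075e-15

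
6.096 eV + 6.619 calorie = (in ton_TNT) 6.619e-09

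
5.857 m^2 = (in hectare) 0.0005857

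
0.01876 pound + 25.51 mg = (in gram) 8.535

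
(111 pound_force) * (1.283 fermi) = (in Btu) 6.004e-16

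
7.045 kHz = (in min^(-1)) 4.227e+05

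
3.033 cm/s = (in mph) 0.06785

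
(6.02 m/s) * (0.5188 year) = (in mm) 9.849e+10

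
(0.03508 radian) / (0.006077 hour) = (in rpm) 0.01531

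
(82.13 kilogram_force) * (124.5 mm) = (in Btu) 0.09504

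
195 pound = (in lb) 195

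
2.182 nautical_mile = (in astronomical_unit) 2.701e-08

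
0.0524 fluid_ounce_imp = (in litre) 0.001489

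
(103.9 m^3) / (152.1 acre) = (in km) 1.688e-07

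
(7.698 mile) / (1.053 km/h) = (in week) 0.07003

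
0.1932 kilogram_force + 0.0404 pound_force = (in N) 2.074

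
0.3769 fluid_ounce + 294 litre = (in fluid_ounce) 9942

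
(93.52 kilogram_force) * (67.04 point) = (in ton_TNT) 5.184e-09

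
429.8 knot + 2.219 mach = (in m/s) 976.7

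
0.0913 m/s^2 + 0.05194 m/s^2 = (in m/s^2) 0.1432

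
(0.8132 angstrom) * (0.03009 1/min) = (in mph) 9.123e-14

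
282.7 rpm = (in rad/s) 29.6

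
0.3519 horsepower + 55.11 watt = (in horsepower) 0.4258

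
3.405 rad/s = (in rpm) 32.52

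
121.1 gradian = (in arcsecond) 3.924e+05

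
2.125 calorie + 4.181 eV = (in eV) 5.549e+19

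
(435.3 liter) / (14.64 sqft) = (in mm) 320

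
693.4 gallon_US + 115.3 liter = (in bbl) 17.23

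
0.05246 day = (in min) 75.54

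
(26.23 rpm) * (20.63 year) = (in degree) 1.024e+11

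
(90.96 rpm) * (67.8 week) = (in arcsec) 8.056e+13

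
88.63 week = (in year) 1.7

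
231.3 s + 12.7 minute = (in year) 3.15e-05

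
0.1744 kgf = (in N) 1.71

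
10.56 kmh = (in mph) 6.562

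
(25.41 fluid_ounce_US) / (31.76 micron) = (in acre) 0.005847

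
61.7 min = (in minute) 61.7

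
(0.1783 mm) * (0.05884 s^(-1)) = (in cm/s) 0.001049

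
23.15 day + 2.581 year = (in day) 965.2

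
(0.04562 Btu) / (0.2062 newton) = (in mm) 2.334e+05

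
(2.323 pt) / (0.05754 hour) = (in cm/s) 0.0003956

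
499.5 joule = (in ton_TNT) 1.194e-07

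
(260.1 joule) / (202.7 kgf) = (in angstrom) 1.308e+09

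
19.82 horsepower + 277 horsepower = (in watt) 2.213e+05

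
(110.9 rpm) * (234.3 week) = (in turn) 2.619e+08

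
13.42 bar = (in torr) 1.007e+04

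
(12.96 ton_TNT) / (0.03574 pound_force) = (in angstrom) 3.411e+21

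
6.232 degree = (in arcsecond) 2.244e+04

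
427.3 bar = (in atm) 421.7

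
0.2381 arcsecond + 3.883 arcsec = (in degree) 0.001145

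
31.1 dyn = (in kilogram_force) 3.171e-05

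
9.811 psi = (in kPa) 67.64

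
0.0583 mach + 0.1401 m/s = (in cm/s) 1999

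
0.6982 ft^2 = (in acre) 1.603e-05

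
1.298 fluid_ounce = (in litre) 0.03839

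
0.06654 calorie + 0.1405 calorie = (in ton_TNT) 2.07e-10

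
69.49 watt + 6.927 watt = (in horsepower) 0.1025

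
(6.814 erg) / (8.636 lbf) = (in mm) 1.774e-05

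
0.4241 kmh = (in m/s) 0.1178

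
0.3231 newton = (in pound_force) 0.07264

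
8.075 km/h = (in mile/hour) 5.018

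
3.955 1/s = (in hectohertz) 0.03955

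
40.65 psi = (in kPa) 280.3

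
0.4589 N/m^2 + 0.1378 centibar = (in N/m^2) 138.3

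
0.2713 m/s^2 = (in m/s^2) 0.2713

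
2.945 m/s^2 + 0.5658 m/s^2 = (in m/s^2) 3.511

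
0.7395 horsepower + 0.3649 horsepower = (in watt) 823.6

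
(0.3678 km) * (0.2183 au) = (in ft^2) 1.293e+14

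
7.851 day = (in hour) 188.4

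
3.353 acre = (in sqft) 1.461e+05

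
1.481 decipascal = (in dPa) 1.481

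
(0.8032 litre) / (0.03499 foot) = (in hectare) 7.531e-06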